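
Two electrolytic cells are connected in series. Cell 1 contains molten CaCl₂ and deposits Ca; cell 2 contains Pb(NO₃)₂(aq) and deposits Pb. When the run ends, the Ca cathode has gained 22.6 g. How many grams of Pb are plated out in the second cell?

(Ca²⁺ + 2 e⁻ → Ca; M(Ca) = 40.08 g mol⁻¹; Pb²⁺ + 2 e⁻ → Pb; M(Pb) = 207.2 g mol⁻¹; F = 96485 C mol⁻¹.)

117 g

n(Ca) = 22.6 / 40.08 = 0.5639 mol.
Since Ca²⁺ + 2 e⁻ → Ca, n(e⁻) passed = 2 × 0.5639 = 1.128 mol.
Cells in series carry the same charge, so the same 1.128 mol of electrons passes through cell 2.
Pb²⁺ + 2 e⁻ → Pb, so n(Pb) = 1.128 / 2 = 0.5639 mol.
m(Pb) = 0.5639 × 207.2 = 117 g.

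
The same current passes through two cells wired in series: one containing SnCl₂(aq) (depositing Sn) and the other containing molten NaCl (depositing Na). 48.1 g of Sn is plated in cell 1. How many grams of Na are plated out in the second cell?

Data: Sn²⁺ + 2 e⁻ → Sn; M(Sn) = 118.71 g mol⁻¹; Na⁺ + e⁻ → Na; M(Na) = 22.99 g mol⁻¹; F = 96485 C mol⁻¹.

18.6 g

n(Sn) = 48.1 / 118.71 = 0.4052 mol.
Since Sn²⁺ + 2 e⁻ → Sn, n(e⁻) passed = 2 × 0.4052 = 0.8104 mol.
Cells in series carry the same charge, so the same 0.8104 mol of electrons passes through cell 2.
Na⁺ + e⁻ → Na, so n(Na) = 0.8104 / 1 = 0.8104 mol.
m(Na) = 0.8104 × 22.99 = 18.6 g.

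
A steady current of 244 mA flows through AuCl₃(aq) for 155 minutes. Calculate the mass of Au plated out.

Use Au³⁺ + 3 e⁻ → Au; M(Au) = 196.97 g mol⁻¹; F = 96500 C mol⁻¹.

1.54 g

Q = I·t = 0.2440 A × 9300.0 s = 2269 C.
n(e⁻) = Q/F = 2269 / 96500 = 0.02352 mol.
Au³⁺ + 3 e⁻ → Au, so n(Au) = n(e⁻)/3 = 0.007838 mol.
m = n·M = 0.007838 × 196.97 = 1.54 g.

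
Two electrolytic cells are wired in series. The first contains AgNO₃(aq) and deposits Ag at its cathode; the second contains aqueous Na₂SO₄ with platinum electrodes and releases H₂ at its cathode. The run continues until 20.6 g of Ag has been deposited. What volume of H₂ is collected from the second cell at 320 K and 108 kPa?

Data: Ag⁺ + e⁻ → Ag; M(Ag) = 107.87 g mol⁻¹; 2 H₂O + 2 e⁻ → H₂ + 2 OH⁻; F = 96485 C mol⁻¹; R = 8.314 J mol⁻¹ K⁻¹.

n(Ag) = 20.6 / 107.87 = 0.1910 mol, so n(e⁻) = 1 × 0.1910 = 0.1910 mol.
The cells are in series, so the same 0.1910 mol of electrons passes through the second cell.
2 H₂O + 2 e⁻ → H₂ + 2 OH⁻ — 2 mol e⁻ per mol H₂, so n(H₂) = 0.1910/2 = 0.09549 mol.
V = nRT/P = (0.09549 × 8.314 × 320) / (108 × 10³) = 0.00235 m³ = 2.35 L.

2.35 L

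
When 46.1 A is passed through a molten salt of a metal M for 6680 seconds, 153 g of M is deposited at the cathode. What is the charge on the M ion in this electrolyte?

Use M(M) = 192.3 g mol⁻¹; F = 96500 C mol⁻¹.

Q = I·t = 46.10 A × 6680.0 s = 307900 C, so n(e⁻) = 307900/96500 = 3.191 mol.
n(M) deposited = 153 / 192.3 = 0.7956 mol.
Electrons per atom = n(e⁻)/n(M) = 3.191 / 0.7956 = 4.01 ≈ 4, so the ion is M⁴⁺.

+4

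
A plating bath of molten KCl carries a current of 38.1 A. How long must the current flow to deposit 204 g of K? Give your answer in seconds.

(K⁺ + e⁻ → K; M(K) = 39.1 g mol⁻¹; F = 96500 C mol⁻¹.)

13200 s

n(K) = m/M = 204 / 39.1 = 5.217 mol.
Each K atom requires 1 electron, so n(e⁻) = 1 × 5.217 = 5.217 mol.
Q = n(e⁻)·F = 5.217 × 96500 = 503500 C.
t = Q/I = 503500 / 38.10 A = 13210 s.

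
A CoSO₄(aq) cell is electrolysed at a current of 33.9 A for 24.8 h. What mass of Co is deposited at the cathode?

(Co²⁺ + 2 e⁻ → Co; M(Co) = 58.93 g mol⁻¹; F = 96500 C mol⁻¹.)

Q = I·t = 33.90 A × 89280 s = 3027000 C.
n(e⁻) = Q/F = 3027000 / 96500 = 31.36 mol.
Co²⁺ + 2 e⁻ → Co, so n(Co) = n(e⁻)/2 = 15.68 mol.
m = n·M = 15.68 × 58.93 = 924 g.

924 g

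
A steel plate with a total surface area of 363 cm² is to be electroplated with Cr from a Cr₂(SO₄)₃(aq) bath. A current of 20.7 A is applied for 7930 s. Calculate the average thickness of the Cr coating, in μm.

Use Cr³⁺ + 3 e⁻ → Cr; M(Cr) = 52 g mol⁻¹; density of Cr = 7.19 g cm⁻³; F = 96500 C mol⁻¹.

Q = I·t = 20.70 × 7930.0 = 164200 C; n(e⁻) = 1.701 mol.
n(Cr) = n(e⁻)/3 = 0.5670 mol, so m = 0.5670 × 52 = 29.48 g.
Volume = m/ρ = 29.48 / 7.19 = 4.101 cm³.
Thickness = V/A = 4.101 / 363 = 0.0113 cm = 113 μm.

113 μm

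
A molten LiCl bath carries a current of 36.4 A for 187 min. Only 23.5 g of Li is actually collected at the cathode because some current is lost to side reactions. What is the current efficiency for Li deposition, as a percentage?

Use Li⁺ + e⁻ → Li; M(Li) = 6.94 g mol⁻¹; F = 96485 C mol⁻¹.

Q = I·t = 36.40 × 11220 = 408400 C; n(e⁻) = 408400/96485 = 4.233 mol.
Theoretical n(Li) = n(e⁻)/1 = 4.233 mol, i.e. m_theo = 4.233 × 6.94 = 29.38 g.
Efficiency = m_actual / m_theo = 23.5 / 29.38 = 80.0 %.

80.0 %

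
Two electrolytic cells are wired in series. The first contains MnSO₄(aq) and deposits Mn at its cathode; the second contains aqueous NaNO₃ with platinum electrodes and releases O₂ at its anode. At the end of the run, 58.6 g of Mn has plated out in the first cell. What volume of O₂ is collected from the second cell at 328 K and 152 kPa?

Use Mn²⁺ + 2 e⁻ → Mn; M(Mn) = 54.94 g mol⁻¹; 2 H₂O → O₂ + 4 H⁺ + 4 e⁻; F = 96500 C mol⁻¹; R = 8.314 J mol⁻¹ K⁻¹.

9.57 L

n(Mn) = 58.6 / 54.94 = 1.067 mol, so n(e⁻) = 2 × 1.067 = 2.133 mol.
The cells are in series, so the same 2.133 mol of electrons passes through the second cell.
2 H₂O → O₂ + 4 H⁺ + 4 e⁻ — 4 mol e⁻ per mol O₂, so n(O₂) = 2.133/4 = 0.5333 mol.
V = nRT/P = (0.5333 × 8.314 × 328) / (152 × 10³) = 0.00957 m³ = 9.57 L.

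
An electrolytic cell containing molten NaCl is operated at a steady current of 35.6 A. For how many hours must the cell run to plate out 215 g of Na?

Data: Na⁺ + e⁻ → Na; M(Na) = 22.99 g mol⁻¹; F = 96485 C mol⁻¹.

7.04 h

n(Na) = m/M = 215 / 22.99 = 9.352 mol.
Each Na atom requires 1 electron, so n(e⁻) = 1 × 9.352 = 9.352 mol.
Q = n(e⁻)·F = 9.352 × 96485 = 902300 C.
t = Q/I = 902300 / 35.60 A = 25350 s = 7.04 h.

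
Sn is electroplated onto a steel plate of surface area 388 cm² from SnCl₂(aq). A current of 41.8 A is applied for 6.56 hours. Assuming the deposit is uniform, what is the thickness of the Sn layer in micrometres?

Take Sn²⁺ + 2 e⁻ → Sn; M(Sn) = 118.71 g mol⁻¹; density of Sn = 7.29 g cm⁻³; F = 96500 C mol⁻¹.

2150 μm

Q = I·t = 41.80 × 23616 = 987100 C; n(e⁻) = 10.23 mol.
n(Sn) = n(e⁻)/2 = 5.115 mol, so m = 5.115 × 118.71 = 607.2 g.
Volume = m/ρ = 607.2 / 7.29 = 83.29 cm³.
Thickness = V/A = 83.29 / 388 = 0.215 cm = 2150 μm.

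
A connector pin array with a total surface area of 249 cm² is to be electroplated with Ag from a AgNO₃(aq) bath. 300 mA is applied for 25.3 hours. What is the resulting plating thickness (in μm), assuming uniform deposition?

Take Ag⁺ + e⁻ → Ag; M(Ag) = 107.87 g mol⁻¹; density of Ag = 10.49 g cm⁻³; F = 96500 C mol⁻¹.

117 μm

Q = I·t = 0.3000 × 91080 = 27320 C; n(e⁻) = 0.2832 mol.
n(Ag) = n(e⁻)/1 = 0.2832 mol, so m = 0.2832 × 107.87 = 30.54 g.
Volume = m/ρ = 30.54 / 10.49 = 2.912 cm³.
Thickness = V/A = 2.912 / 249 = 0.0117 cm = 117 μm.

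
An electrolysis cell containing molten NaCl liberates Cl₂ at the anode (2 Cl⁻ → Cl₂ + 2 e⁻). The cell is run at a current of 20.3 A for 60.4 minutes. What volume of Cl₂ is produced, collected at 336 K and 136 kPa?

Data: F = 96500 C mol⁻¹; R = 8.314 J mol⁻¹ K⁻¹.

7.83 L

Q = I·t = 20.30 A × 3624.0 s = 73570 C.
n(e⁻) = Q/F = 73570 / 96500 = 0.7624 mol.
2 electrons are transferred per Cl₂ molecule, so n(Cl₂) = 0.7624 / 2 = 0.3812 mol.
V = nRT/P = (0.3812 × 8.314 × 336) / (136 × 10³ Pa) = 0.00783 m³ = 7.83 L.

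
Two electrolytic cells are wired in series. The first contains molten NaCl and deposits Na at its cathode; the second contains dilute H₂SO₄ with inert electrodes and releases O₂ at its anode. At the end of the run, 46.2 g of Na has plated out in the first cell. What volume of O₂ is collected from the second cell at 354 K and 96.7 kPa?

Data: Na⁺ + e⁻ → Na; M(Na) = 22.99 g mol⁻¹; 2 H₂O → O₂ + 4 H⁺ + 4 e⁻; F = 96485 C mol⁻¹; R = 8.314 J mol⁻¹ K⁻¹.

15.3 L

n(Na) = 46.2 / 22.99 = 2.010 mol, so n(e⁻) = 1 × 2.010 = 2.010 mol.
The cells are in series, so the same 2.010 mol of electrons passes through the second cell.
2 H₂O → O₂ + 4 H⁺ + 4 e⁻ — 4 mol e⁻ per mol O₂, so n(O₂) = 2.010/4 = 0.5024 mol.
V = nRT/P = (0.5024 × 8.314 × 354) / (96.7 × 10³) = 0.0153 m³ = 15.3 L.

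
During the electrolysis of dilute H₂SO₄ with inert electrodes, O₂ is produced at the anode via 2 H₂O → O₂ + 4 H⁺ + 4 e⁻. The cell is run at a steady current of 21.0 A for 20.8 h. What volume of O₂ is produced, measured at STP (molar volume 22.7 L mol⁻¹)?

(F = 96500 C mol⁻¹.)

92.5 L

Q = I·t = 21.00 A × 74880 s = 1572000 C.
n(e⁻) = Q/F = 1572000 / 96500 = 16.30 mol.
4 electrons are transferred per O₂ molecule, so n(O₂) = 16.30 / 4 = 4.074 mol.
V = n × V_m = 4.074 × 22.7 = 92.5 L.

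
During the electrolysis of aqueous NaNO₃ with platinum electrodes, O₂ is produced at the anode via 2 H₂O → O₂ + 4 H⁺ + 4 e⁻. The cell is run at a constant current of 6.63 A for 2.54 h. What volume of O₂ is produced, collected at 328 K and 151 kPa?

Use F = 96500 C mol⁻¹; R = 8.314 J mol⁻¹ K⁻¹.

Q = I·t = 6.630 A × 9144.0 s = 60620 C.
n(e⁻) = Q/F = 60620 / 96500 = 0.6282 mol.
4 electrons are transferred per O₂ molecule, so n(O₂) = 0.6282 / 4 = 0.1571 mol.
V = nRT/P = (0.1571 × 8.314 × 328) / (151 × 10³ Pa) = 0.00284 m³ = 2.84 L.

2.84 L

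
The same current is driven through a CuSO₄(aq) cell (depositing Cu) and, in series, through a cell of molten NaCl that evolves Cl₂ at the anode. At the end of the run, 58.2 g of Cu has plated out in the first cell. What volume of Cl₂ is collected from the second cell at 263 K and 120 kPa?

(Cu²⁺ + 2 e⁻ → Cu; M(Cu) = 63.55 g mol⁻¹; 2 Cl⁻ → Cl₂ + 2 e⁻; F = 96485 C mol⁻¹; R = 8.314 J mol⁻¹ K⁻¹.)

16.7 L

n(Cu) = 58.2 / 63.55 = 0.9158 mol, so n(e⁻) = 2 × 0.9158 = 1.832 mol.
The cells are in series, so the same 1.832 mol of electrons passes through the second cell.
2 Cl⁻ → Cl₂ + 2 e⁻ — 2 mol e⁻ per mol Cl₂, so n(Cl₂) = 1.832/2 = 0.9158 mol.
V = nRT/P = (0.9158 × 8.314 × 263) / (120 × 10³) = 0.0167 m³ = 16.7 L.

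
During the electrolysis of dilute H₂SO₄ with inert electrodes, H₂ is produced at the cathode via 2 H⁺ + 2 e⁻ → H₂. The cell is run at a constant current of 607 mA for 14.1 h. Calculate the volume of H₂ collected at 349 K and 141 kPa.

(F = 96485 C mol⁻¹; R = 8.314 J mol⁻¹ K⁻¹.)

3.29 L

Q = I·t = 0.6070 A × 50760 s = 30810 C.
n(e⁻) = Q/F = 30810 / 96485 = 0.3193 mol.
2 electrons are transferred per H₂ molecule, so n(H₂) = 0.3193 / 2 = 0.1597 mol.
V = nRT/P = (0.1597 × 8.314 × 349) / (141 × 10³ Pa) = 0.00329 m³ = 3.29 L.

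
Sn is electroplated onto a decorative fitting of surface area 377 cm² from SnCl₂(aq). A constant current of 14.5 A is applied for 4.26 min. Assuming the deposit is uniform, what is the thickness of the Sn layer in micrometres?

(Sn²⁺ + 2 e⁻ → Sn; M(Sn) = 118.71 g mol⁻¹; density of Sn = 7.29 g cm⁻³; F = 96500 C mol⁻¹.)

8.29 μm

Q = I·t = 14.50 × 255.60 = 3706 C; n(e⁻) = 0.03841 mol.
n(Sn) = n(e⁻)/2 = 0.01920 mol, so m = 0.01920 × 118.71 = 2.280 g.
Volume = m/ρ = 2.280 / 7.29 = 0.3127 cm³.
Thickness = V/A = 0.3127 / 377 = 8.29 × 10⁻⁴ cm = 8.29 μm.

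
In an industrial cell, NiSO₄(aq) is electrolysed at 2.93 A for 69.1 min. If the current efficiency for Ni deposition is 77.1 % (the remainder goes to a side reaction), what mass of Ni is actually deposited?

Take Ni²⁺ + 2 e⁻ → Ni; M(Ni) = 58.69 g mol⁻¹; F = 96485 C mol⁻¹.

2.85 g

Q = I·t = 2.930 × 4146.0 = 12150 C.
n(e⁻) = 12150/96485 = 0.1259 mol; theoretically n(Ni) = 0.1259/2 = 0.06295 mol, m_theo = 3.695 g.
At 77.1 % efficiency, m_actual = 0.771 × 3.695 = 2.85 g.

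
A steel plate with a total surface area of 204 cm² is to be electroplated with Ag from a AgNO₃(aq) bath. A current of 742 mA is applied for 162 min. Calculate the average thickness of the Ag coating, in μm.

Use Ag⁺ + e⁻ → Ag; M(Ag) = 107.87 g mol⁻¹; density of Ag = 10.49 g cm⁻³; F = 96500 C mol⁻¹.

37.7 μm

Q = I·t = 0.7420 × 9720.0 = 7212 C; n(e⁻) = 0.07474 mol.
n(Ag) = n(e⁻)/1 = 0.07474 mol, so m = 0.07474 × 107.87 = 8.062 g.
Volume = m/ρ = 8.062 / 10.49 = 0.7685 cm³.
Thickness = V/A = 0.7685 / 204 = 0.00377 cm = 37.7 μm.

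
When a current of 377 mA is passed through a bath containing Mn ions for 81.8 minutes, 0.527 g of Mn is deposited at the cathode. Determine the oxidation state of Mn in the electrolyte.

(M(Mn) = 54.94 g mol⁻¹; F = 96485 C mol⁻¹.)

+2

Q = I·t = 0.3770 A × 4908.0 s = 1850 C, so n(e⁻) = 1850/96485 = 0.01918 mol.
n(Mn) deposited = 0.527 / 54.94 = 0.009592 mol.
Electrons per atom = n(e⁻)/n(Mn) = 0.01918 / 0.009592 = 2.00 ≈ 2, so the ion is Mn²⁺.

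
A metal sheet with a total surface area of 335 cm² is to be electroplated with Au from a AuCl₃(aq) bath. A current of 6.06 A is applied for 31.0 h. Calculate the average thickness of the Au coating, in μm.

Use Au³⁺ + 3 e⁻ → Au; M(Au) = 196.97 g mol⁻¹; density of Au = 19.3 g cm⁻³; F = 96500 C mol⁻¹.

Q = I·t = 6.060 × 111600 = 676300 C; n(e⁻) = 7.008 mol.
n(Au) = n(e⁻)/3 = 2.336 mol, so m = 2.336 × 196.97 = 460.1 g.
Volume = m/ρ = 460.1 / 19.3 = 23.84 cm³.
Thickness = V/A = 23.84 / 335 = 0.0712 cm = 712 μm.

712 μm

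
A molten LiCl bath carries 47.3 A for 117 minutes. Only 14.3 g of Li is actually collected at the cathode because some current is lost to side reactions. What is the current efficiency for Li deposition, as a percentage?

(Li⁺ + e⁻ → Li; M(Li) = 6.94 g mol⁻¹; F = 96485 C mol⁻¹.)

59.9 %

Q = I·t = 47.30 × 7020.0 = 332000 C; n(e⁻) = 332000/96485 = 3.441 mol.
Theoretical n(Li) = n(e⁻)/1 = 3.441 mol, i.e. m_theo = 3.441 × 6.94 = 23.88 g.
Efficiency = m_actual / m_theo = 14.3 / 23.88 = 59.9 %.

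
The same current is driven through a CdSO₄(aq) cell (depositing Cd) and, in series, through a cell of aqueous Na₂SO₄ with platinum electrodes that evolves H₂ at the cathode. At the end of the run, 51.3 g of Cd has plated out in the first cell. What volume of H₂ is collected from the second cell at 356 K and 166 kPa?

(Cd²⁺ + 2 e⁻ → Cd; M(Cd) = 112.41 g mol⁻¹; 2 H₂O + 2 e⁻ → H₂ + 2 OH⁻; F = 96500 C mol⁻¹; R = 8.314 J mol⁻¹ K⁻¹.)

8.14 L

n(Cd) = 51.3 / 112.41 = 0.4564 mol, so n(e⁻) = 2 × 0.4564 = 0.9127 mol.
The cells are in series, so the same 0.9127 mol of electrons passes through the second cell.
2 H₂O + 2 e⁻ → H₂ + 2 OH⁻ — 2 mol e⁻ per mol H₂, so n(H₂) = 0.9127/2 = 0.4564 mol.
V = nRT/P = (0.4564 × 8.314 × 356) / (166 × 10³) = 0.00814 m³ = 8.14 L.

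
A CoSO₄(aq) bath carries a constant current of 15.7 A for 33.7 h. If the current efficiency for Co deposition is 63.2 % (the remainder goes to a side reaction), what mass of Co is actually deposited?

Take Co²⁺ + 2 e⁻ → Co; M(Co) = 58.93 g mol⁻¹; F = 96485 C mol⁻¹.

368 g

Q = I·t = 15.70 × 121320 = 1905000 C.
n(e⁻) = 1905000/96485 = 19.74 mol; theoretically n(Co) = 19.74/2 = 9.871 mol, m_theo = 581.7 g.
At 63.2 % efficiency, m_actual = 0.632 × 581.7 = 368 g.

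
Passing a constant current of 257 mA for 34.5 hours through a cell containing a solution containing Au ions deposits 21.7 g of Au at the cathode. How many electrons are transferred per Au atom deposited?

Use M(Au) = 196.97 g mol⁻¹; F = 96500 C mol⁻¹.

3

Q = I·t = 0.2570 A × 124200 s = 31920 C, so n(e⁻) = 31920/96500 = 0.3308 mol.
n(Au) deposited = 21.7 / 196.97 = 0.1102 mol.
Electrons per atom = n(e⁻)/n(Au) = 0.3308 / 0.1102 = 3.00 ≈ 3, so the ion is Au³⁺.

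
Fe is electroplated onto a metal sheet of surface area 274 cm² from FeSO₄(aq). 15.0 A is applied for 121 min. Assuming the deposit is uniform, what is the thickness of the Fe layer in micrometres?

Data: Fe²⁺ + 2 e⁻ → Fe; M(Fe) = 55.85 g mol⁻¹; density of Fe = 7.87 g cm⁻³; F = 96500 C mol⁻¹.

146 μm

Q = I·t = 15.00 × 7260.0 = 108900 C; n(e⁻) = 1.128 mol.
n(Fe) = n(e⁻)/2 = 0.5642 mol, so m = 0.5642 × 55.85 = 31.51 g.
Volume = m/ρ = 31.51 / 7.87 = 4.004 cm³.
Thickness = V/A = 4.004 / 274 = 0.0146 cm = 146 μm.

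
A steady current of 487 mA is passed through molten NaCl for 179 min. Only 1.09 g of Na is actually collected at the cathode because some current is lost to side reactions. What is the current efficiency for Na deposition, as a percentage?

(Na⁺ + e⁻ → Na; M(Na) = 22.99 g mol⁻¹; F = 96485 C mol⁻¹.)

87.5 %

Q = I·t = 0.4870 × 10740 = 5230 C; n(e⁻) = 5230/96485 = 0.05421 mol.
Theoretical n(Na) = n(e⁻)/1 = 0.05421 mol, i.e. m_theo = 0.05421 × 22.99 = 1.246 g.
Efficiency = m_actual / m_theo = 1.09 / 1.246 = 87.5 %.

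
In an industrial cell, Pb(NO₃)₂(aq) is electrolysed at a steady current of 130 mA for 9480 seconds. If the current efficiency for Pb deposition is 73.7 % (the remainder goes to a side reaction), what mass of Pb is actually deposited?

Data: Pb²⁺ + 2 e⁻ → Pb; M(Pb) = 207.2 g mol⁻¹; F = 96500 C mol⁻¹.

0.975 g

Q = I·t = 0.1300 × 9480.0 = 1232 C.
n(e⁻) = 1232/96500 = 0.01277 mol; theoretically n(Pb) = 0.01277/2 = 0.006385 mol, m_theo = 1.323 g.
At 73.7 % efficiency, m_actual = 0.737 × 1.323 = 0.975 g.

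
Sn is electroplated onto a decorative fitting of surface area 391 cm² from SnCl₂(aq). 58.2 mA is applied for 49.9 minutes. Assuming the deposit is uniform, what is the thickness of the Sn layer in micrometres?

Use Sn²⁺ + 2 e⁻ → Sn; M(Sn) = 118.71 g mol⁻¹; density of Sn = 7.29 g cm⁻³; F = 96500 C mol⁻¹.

Q = I·t = 0.05820 × 2994.0 = 174.3 C; n(e⁻) = 0.001806 mol.
n(Sn) = n(e⁻)/2 = 0.0009029 mol, so m = 0.0009029 × 118.71 = 0.1072 g.
Volume = m/ρ = 0.1072 / 7.29 = 0.01470 cm³.
Thickness = V/A = 0.01470 / 391 = 3.76 × 10⁻⁵ cm = 0.376 μm.

0.376 μm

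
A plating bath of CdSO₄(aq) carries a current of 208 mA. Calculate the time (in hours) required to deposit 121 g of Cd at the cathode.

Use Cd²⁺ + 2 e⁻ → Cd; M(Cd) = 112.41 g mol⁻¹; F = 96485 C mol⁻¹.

n(Cd) = m/M = 121 / 112.41 = 1.076 mol.
Each Cd atom requires 2 electrons, so n(e⁻) = 2 × 1.076 = 2.153 mol.
Q = n(e⁻)·F = 2.153 × 96485 = 207700 C.
t = Q/I = 207700 / 0.2080 A = 998600 s = 277 h.

277 h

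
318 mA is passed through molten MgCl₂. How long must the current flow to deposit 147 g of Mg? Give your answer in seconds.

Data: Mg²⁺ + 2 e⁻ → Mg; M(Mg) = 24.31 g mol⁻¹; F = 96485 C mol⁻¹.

n(Mg) = m/M = 147 / 24.31 = 6.047 mol.
Each Mg atom requires 2 electrons, so n(e⁻) = 2 × 6.047 = 12.09 mol.
Q = n(e⁻)·F = 12.09 × 96485 = 1167000 C.
t = Q/I = 1167000 / 0.3180 A = 3669000 s.

3.67 × 10⁶ s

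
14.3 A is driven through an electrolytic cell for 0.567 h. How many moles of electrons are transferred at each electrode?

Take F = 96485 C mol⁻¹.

Q = I·t = 14.30 A × 2041.2 s = 29190 C.
n(e⁻) = Q/F = 29190 / 96485 = 0.303 mol.

0.303 mol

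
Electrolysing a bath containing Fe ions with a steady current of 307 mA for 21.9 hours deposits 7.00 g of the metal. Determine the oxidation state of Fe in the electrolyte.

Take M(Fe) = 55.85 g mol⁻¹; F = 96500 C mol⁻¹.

Q = I·t = 0.3070 A × 78840 s = 24200 C, so n(e⁻) = 24200/96500 = 0.2508 mol.
n(Fe) deposited = 7.00 / 55.85 = 0.1253 mol.
Electrons per atom = n(e⁻)/n(Fe) = 0.2508 / 0.1253 = 2.00 ≈ 2, so the ion is Fe²⁺.

+2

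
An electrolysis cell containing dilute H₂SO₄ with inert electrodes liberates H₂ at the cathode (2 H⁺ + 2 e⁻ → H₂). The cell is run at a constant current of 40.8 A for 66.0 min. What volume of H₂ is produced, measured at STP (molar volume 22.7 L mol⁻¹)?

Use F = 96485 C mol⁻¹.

19.0 L

Q = I·t = 40.80 A × 3960.0 s = 161600 C.
n(e⁻) = Q/F = 161600 / 96485 = 1.675 mol.
2 electrons are transferred per H₂ molecule, so n(H₂) = 1.675 / 2 = 0.8373 mol.
V = n × V_m = 0.8373 × 22.7 = 19.0 L.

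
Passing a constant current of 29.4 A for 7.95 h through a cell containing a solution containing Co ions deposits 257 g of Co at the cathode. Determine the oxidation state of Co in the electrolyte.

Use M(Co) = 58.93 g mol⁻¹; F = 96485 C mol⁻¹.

Q = I·t = 29.40 A × 28620 s = 841400 C, so n(e⁻) = 841400/96485 = 8.721 mol.
n(Co) deposited = 257 / 58.93 = 4.361 mol.
Electrons per atom = n(e⁻)/n(Co) = 8.721 / 4.361 = 2.00 ≈ 2, so the ion is Co²⁺.

+2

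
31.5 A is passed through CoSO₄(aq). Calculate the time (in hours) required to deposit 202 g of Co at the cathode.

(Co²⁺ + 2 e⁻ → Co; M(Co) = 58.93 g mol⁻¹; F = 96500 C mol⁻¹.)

5.83 h

n(Co) = m/M = 202 / 58.93 = 3.428 mol.
Each Co atom requires 2 electrons, so n(e⁻) = 2 × 3.428 = 6.856 mol.
Q = n(e⁻)·F = 6.856 × 96500 = 661600 C.
t = Q/I = 661600 / 31.50 A = 21000 s = 5.83 h.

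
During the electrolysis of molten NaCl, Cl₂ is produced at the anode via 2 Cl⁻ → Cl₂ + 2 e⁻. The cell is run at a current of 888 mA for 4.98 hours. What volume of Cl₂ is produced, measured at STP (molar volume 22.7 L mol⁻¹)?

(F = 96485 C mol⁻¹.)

1.87 L

Q = I·t = 0.8880 A × 17928 s = 15920 C.
n(e⁻) = Q/F = 15920 / 96485 = 0.1650 mol.
2 electrons are transferred per Cl₂ molecule, so n(Cl₂) = 0.1650 / 2 = 0.08250 mol.
V = n × V_m = 0.08250 × 22.7 = 1.87 L.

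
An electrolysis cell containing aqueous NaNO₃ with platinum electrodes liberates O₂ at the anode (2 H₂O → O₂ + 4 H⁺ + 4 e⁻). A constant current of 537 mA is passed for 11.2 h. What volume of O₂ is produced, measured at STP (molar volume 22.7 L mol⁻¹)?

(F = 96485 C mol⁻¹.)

1.27 L

Q = I·t = 0.5370 A × 40320 s = 21650 C.
n(e⁻) = Q/F = 21650 / 96485 = 0.2244 mol.
4 electrons are transferred per O₂ molecule, so n(O₂) = 0.2244 / 4 = 0.05610 mol.
V = n × V_m = 0.05610 × 22.7 = 1.27 L.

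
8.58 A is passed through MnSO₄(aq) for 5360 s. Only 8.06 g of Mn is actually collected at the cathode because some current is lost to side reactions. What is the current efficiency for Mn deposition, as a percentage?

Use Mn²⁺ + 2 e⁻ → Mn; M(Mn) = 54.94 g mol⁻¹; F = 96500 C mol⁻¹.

61.6 %

Q = I·t = 8.580 × 5360.0 = 45990 C; n(e⁻) = 45990/96500 = 0.4766 mol.
Theoretical n(Mn) = n(e⁻)/2 = 0.2383 mol, i.e. m_theo = 0.2383 × 54.94 = 13.09 g.
Efficiency = m_actual / m_theo = 8.06 / 13.09 = 61.6 %.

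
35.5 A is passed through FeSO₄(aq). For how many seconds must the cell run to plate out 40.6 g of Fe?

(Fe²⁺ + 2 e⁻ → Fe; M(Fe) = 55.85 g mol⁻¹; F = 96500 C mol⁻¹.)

3950 s

n(Fe) = m/M = 40.6 / 55.85 = 0.7269 mol.
Each Fe atom requires 2 electrons, so n(e⁻) = 2 × 0.7269 = 1.454 mol.
Q = n(e⁻)·F = 1.454 × 96500 = 140300 C.
t = Q/I = 140300 / 35.50 A = 3952 s.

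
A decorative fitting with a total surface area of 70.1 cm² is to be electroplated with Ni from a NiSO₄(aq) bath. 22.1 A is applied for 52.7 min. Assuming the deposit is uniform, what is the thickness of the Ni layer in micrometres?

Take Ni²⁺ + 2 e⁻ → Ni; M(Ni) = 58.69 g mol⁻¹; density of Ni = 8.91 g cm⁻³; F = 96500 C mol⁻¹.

Q = I·t = 22.10 × 3162.0 = 69880 C; n(e⁻) = 0.7241 mol.
n(Ni) = n(e⁻)/2 = 0.3621 mol, so m = 0.3621 × 58.69 = 21.25 g.
Volume = m/ρ = 21.25 / 8.91 = 2.385 cm³.
Thickness = V/A = 2.385 / 70.1 = 0.0340 cm = 340 μm.

340 μm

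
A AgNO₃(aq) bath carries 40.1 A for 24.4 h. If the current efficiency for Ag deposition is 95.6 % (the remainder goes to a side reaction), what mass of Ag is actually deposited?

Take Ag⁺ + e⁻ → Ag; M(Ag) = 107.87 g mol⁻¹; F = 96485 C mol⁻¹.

Q = I·t = 40.10 × 87840 = 3522000 C.
n(e⁻) = 3522000/96485 = 36.51 mol; theoretically n(Ag) = 36.51/1 = 36.51 mol, m_theo = 3938 g.
At 95.6 % efficiency, m_actual = 0.956 × 3938 = 3760 g.

3760 g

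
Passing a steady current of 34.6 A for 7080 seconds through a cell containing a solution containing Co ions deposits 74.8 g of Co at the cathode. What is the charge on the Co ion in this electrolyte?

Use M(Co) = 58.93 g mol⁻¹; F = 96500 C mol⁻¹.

Q = I·t = 34.60 A × 7080.0 s = 245000 C, so n(e⁻) = 245000/96500 = 2.539 mol.
n(Co) deposited = 74.8 / 58.93 = 1.269 mol.
Electrons per atom = n(e⁻)/n(Co) = 2.539 / 1.269 = 2.00 ≈ 2, so the ion is Co²⁺.

+2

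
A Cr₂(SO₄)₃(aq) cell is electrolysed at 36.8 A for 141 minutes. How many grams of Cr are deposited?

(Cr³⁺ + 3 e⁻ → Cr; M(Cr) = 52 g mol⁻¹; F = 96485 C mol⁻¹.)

Q = I·t = 36.80 A × 8460.0 s = 311300 C.
n(e⁻) = Q/F = 311300 / 96485 = 3.227 mol.
Cr³⁺ + 3 e⁻ → Cr, so n(Cr) = n(e⁻)/3 = 1.076 mol.
m = n·M = 1.076 × 52 = 55.9 g.

55.9 g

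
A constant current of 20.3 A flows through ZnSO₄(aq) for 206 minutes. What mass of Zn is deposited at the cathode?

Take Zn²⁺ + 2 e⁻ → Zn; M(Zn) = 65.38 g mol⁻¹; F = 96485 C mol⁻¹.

Q = I·t = 20.30 A × 12360 s = 250900 C.
n(e⁻) = Q/F = 250900 / 96485 = 2.600 mol.
Zn²⁺ + 2 e⁻ → Zn, so n(Zn) = n(e⁻)/2 = 1.300 mol.
m = n·M = 1.300 × 65.38 = 85.0 g.

85.0 g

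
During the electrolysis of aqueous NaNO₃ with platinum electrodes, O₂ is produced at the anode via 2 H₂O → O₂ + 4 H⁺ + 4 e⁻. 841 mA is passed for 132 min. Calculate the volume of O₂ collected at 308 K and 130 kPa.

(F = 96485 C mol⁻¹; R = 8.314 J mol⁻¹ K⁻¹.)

0.340 L

Q = I·t = 0.8410 A × 7920.0 s = 6661 C.
n(e⁻) = Q/F = 6661 / 96485 = 0.06903 mol.
4 electrons are transferred per O₂ molecule, so n(O₂) = 0.06903 / 4 = 0.01726 mol.
V = nRT/P = (0.01726 × 8.314 × 308) / (130 × 10³ Pa) = 3.40 × 10⁻⁴ m³ = 0.340 L.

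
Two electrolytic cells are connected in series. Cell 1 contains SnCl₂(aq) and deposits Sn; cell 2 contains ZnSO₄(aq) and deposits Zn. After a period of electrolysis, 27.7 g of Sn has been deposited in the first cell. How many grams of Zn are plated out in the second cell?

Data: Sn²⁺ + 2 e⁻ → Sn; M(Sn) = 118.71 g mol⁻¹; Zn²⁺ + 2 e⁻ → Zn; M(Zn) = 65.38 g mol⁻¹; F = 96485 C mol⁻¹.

n(Sn) = 27.7 / 118.71 = 0.2333 mol.
Since Sn²⁺ + 2 e⁻ → Sn, n(e⁻) passed = 2 × 0.2333 = 0.4667 mol.
Cells in series carry the same charge, so the same 0.4667 mol of electrons passes through cell 2.
Zn²⁺ + 2 e⁻ → Zn, so n(Zn) = 0.4667 / 2 = 0.2333 mol.
m(Zn) = 0.2333 × 65.38 = 15.3 g.

15.3 g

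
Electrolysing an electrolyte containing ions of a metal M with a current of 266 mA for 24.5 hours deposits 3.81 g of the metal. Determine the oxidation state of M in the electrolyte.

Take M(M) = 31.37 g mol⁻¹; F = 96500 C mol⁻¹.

+2

Q = I·t = 0.2660 A × 88200 s = 23460 C, so n(e⁻) = 23460/96500 = 0.2431 mol.
n(M) deposited = 3.81 / 31.37 = 0.1215 mol.
Electrons per atom = n(e⁻)/n(M) = 0.2431 / 0.1215 = 2.00 ≈ 2, so the ion is M²⁺.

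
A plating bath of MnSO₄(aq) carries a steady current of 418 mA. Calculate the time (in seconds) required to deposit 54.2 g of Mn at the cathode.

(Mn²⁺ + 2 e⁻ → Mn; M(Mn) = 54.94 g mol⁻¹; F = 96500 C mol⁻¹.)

4.56 × 10⁵ s

n(Mn) = m/M = 54.2 / 54.94 = 0.9865 mol.
Each Mn atom requires 2 electrons, so n(e⁻) = 2 × 0.9865 = 1.973 mol.
Q = n(e⁻)·F = 1.973 × 96500 = 190400 C.
t = Q/I = 190400 / 0.4180 A = 455500 s.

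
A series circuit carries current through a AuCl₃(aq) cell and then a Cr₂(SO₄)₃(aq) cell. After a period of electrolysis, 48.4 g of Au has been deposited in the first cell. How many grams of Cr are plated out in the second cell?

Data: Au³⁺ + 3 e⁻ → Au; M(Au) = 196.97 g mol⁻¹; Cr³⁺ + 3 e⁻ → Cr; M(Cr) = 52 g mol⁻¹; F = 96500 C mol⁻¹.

12.8 g

n(Au) = 48.4 / 196.97 = 0.2457 mol.
Since Au³⁺ + 3 e⁻ → Au, n(e⁻) passed = 3 × 0.2457 = 0.7372 mol.
Cells in series carry the same charge, so the same 0.7372 mol of electrons passes through cell 2.
Cr³⁺ + 3 e⁻ → Cr, so n(Cr) = 0.7372 / 3 = 0.2457 mol.
m(Cr) = 0.2457 × 52 = 12.8 g.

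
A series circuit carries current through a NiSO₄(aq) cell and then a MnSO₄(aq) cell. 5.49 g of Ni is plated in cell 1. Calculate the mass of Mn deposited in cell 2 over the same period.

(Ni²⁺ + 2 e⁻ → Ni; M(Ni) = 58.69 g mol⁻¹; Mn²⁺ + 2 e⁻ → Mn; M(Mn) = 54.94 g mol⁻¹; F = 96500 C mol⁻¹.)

n(Ni) = 5.49 / 58.69 = 0.09354 mol.
Since Ni²⁺ + 2 e⁻ → Ni, n(e⁻) passed = 2 × 0.09354 = 0.1871 mol.
Cells in series carry the same charge, so the same 0.1871 mol of electrons passes through cell 2.
Mn²⁺ + 2 e⁻ → Mn, so n(Mn) = 0.1871 / 2 = 0.09354 mol.
m(Mn) = 0.09354 × 54.94 = 5.14 g.

5.14 g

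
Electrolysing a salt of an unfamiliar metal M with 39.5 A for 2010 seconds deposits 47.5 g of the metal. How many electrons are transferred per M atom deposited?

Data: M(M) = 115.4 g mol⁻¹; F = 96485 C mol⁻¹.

Q = I·t = 39.50 A × 2010.0 s = 79400 C, so n(e⁻) = 79400/96485 = 0.8229 mol.
n(M) deposited = 47.5 / 115.4 = 0.4116 mol.
Electrons per atom = n(e⁻)/n(M) = 0.8229 / 0.4116 = 2.00 ≈ 2, so the ion is M²⁺.

2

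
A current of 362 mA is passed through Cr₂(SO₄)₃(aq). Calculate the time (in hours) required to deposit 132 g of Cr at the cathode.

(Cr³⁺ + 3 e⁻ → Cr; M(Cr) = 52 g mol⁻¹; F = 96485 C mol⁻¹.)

n(Cr) = m/M = 132 / 52 = 2.538 mol.
Each Cr atom requires 3 electrons, so n(e⁻) = 3 × 2.538 = 7.615 mol.
Q = n(e⁻)·F = 7.615 × 96485 = 734800 C.
t = Q/I = 734800 / 0.3620 A = 2030000 s = 564 h.

564 h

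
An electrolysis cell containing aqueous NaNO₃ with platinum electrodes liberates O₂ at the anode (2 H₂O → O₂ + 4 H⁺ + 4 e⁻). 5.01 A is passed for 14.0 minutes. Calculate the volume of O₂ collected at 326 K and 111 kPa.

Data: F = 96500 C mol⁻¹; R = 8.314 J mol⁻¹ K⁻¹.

0.266 L

Q = I·t = 5.010 A × 840.00 s = 4208 C.
n(e⁻) = Q/F = 4208 / 96500 = 0.04361 mol.
4 electrons are transferred per O₂ molecule, so n(O₂) = 0.04361 / 4 = 0.01090 mol.
V = nRT/P = (0.01090 × 8.314 × 326) / (111 × 10³ Pa) = 2.66 × 10⁻⁴ m³ = 0.266 L.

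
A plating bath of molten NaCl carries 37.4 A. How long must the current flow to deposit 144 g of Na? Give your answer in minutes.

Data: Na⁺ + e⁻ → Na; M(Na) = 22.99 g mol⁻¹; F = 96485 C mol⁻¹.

n(Na) = m/M = 144 / 22.99 = 6.264 mol.
Each Na atom requires 1 electron, so n(e⁻) = 1 × 6.264 = 6.264 mol.
Q = n(e⁻)·F = 6.264 × 96485 = 604300 C.
t = Q/I = 604300 / 37.40 A = 16160 s = 269 min.

269 min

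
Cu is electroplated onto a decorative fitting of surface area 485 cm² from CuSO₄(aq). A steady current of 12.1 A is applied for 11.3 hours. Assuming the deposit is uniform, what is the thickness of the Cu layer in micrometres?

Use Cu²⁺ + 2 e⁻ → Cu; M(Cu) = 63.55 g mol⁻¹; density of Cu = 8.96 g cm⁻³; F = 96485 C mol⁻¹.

Q = I·t = 12.10 × 40680 = 492200 C; n(e⁻) = 5.102 mol.
n(Cu) = n(e⁻)/2 = 2.551 mol, so m = 2.551 × 63.55 = 162.1 g.
Volume = m/ρ = 162.1 / 8.96 = 18.09 cm³.
Thickness = V/A = 18.09 / 485 = 0.0373 cm = 373 μm.

373 μm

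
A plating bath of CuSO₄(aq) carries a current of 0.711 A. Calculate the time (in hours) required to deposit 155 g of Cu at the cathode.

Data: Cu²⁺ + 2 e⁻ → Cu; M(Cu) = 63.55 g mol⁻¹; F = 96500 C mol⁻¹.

n(Cu) = m/M = 155 / 63.55 = 2.439 mol.
Each Cu atom requires 2 electrons, so n(e⁻) = 2 × 2.439 = 4.878 mol.
Q = n(e⁻)·F = 4.878 × 96500 = 470700 C.
t = Q/I = 470700 / 0.7110 A = 662100 s = 184 h.

184 h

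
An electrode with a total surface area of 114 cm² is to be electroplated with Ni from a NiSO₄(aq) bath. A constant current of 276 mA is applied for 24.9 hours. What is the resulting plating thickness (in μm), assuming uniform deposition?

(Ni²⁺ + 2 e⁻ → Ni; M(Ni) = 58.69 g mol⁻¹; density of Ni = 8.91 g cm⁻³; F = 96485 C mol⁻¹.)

74.1 μm

Q = I·t = 0.2760 × 89640 = 24740 C; n(e⁻) = 0.2564 mol.
n(Ni) = n(e⁻)/2 = 0.1282 mol, so m = 0.1282 × 58.69 = 7.525 g.
Volume = m/ρ = 7.525 / 8.91 = 0.8445 cm³.
Thickness = V/A = 0.8445 / 114 = 0.00741 cm = 74.1 μm.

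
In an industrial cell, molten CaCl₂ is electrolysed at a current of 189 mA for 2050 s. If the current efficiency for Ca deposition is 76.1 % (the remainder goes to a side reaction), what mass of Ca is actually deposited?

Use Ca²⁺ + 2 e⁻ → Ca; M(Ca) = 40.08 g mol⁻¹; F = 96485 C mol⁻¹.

0.0612 g

Q = I·t = 0.1890 × 2050.0 = 387.4 C.
n(e⁻) = 387.4/96485 = 0.004016 mol; theoretically n(Ca) = 0.004016/2 = 0.002008 mol, m_theo = 0.08047 g.
At 76.1 % efficiency, m_actual = 0.761 × 0.08047 = 0.0612 g.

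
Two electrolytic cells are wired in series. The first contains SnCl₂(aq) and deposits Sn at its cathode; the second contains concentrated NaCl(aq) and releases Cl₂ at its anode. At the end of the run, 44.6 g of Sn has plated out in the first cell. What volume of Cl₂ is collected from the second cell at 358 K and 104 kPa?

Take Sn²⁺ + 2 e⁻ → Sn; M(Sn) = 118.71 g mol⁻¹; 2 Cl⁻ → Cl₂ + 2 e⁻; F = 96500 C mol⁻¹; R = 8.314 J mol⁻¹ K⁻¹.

n(Sn) = 44.6 / 118.71 = 0.3757 mol, so n(e⁻) = 2 × 0.3757 = 0.7514 mol.
The cells are in series, so the same 0.7514 mol of electrons passes through the second cell.
2 Cl⁻ → Cl₂ + 2 e⁻ — 2 mol e⁻ per mol Cl₂, so n(Cl₂) = 0.7514/2 = 0.3757 mol.
V = nRT/P = (0.3757 × 8.314 × 358) / (104 × 10³) = 0.0108 m³ = 10.8 L.

10.8 L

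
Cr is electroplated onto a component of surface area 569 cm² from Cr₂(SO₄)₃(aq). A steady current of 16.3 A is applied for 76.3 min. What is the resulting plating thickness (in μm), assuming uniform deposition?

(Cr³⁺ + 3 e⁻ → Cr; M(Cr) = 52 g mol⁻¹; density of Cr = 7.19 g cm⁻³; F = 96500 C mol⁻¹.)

Q = I·t = 16.30 × 4578.0 = 74620 C; n(e⁻) = 0.7733 mol.
n(Cr) = n(e⁻)/3 = 0.2578 mol, so m = 0.2578 × 52 = 13.40 g.
Volume = m/ρ = 13.40 / 7.19 = 1.864 cm³.
Thickness = V/A = 1.864 / 569 = 0.00328 cm = 32.8 μm.

32.8 μm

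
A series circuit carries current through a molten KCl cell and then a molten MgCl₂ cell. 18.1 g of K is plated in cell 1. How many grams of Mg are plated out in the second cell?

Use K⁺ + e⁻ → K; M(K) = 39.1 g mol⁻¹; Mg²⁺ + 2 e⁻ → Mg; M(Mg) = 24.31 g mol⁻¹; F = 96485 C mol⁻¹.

n(K) = 18.1 / 39.1 = 0.4629 mol.
Since K⁺ + e⁻ → K, n(e⁻) passed = 1 × 0.4629 = 0.4629 mol.
Cells in series carry the same charge, so the same 0.4629 mol of electrons passes through cell 2.
Mg²⁺ + 2 e⁻ → Mg, so n(Mg) = 0.4629 / 2 = 0.2315 mol.
m(Mg) = 0.2315 × 24.31 = 5.63 g.

5.63 g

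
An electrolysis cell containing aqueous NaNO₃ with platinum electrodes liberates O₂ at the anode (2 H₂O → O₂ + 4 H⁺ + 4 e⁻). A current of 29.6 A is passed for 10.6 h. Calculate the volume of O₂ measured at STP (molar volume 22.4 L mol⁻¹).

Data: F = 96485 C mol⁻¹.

65.6 L

Q = I·t = 29.60 A × 38160 s = 1130000 C.
n(e⁻) = Q/F = 1130000 / 96485 = 11.71 mol.
4 electrons are transferred per O₂ molecule, so n(O₂) = 11.71 / 4 = 2.927 mol.
V = n × V_m = 2.927 × 22.4 = 65.6 L.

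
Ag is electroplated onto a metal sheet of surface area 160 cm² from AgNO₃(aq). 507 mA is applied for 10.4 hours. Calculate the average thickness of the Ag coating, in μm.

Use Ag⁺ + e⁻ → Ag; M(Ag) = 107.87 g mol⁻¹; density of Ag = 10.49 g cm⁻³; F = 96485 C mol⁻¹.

126 μm

Q = I·t = 0.5070 × 37440 = 18980 C; n(e⁻) = 0.1967 mol.
n(Ag) = n(e⁻)/1 = 0.1967 mol, so m = 0.1967 × 107.87 = 21.22 g.
Volume = m/ρ = 21.22 / 10.49 = 2.023 cm³.
Thickness = V/A = 2.023 / 160 = 0.0126 cm = 126 μm.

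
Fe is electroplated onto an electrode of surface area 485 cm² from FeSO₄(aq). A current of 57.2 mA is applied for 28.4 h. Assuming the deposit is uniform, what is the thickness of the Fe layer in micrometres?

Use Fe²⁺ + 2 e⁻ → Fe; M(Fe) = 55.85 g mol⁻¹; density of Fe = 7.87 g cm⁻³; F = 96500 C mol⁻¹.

Q = I·t = 0.05720 × 102240 = 5848 C; n(e⁻) = 0.06060 mol.
n(Fe) = n(e⁻)/2 = 0.03030 mol, so m = 0.03030 × 55.85 = 1.692 g.
Volume = m/ρ = 1.692 / 7.87 = 0.2150 cm³.
Thickness = V/A = 0.2150 / 485 = 4.43 × 10⁻⁴ cm = 4.43 μm.

4.43 μm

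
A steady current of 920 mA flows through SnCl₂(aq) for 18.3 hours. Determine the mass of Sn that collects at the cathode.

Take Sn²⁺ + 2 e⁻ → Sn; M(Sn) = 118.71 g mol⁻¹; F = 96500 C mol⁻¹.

Q = I·t = 0.9200 A × 65880 s = 60610 C.
n(e⁻) = Q/F = 60610 / 96500 = 0.6281 mol.
Sn²⁺ + 2 e⁻ → Sn, so n(Sn) = n(e⁻)/2 = 0.3140 mol.
m = n·M = 0.3140 × 118.71 = 37.3 g.

37.3 g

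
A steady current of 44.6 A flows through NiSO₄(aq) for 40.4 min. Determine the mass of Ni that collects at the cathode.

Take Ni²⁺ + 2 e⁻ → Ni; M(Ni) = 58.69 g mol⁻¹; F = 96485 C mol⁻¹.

32.9 g

Q = I·t = 44.60 A × 2424.0 s = 108100 C.
n(e⁻) = Q/F = 108100 / 96485 = 1.120 mol.
Ni²⁺ + 2 e⁻ → Ni, so n(Ni) = n(e⁻)/2 = 0.5602 mol.
m = n·M = 0.5602 × 58.69 = 32.9 g.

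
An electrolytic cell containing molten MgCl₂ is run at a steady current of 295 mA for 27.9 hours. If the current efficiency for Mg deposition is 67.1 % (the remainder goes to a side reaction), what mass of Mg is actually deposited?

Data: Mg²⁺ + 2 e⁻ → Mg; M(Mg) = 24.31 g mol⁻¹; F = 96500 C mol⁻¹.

Q = I·t = 0.2950 × 100440 = 29630 C.
n(e⁻) = 29630/96500 = 0.3070 mol; theoretically n(Mg) = 0.3070/2 = 0.1535 mol, m_theo = 3.732 g.
At 67.1 % efficiency, m_actual = 0.671 × 3.732 = 2.50 g.

2.50 g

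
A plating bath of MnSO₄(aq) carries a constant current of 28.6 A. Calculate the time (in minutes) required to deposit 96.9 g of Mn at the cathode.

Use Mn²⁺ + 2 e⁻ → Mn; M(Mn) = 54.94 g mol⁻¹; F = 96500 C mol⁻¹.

198 min

n(Mn) = m/M = 96.9 / 54.94 = 1.764 mol.
Each Mn atom requires 2 electrons, so n(e⁻) = 2 × 1.764 = 3.527 mol.
Q = n(e⁻)·F = 3.527 × 96500 = 340400 C.
t = Q/I = 340400 / 28.60 A = 11900 s = 198 min.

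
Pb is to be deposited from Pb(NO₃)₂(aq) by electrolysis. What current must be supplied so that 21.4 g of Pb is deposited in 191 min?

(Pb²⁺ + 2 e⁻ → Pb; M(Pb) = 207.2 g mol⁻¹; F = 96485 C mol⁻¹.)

n(Pb) = 21.4 / 207.2 = 0.1033 mol.
n(e⁻) = 2 × 0.1033 = 0.2066 mol.
Q = n(e⁻)·F = 0.2066 × 96485 = 19930 C.
I = Q/t = 19930 / 11460 s = 1.74 A.

1.74 A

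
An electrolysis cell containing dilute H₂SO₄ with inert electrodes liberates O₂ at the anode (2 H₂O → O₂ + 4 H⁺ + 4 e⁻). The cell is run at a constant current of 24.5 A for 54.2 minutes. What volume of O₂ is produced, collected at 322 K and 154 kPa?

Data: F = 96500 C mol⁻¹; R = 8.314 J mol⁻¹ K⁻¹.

Q = I·t = 24.50 A × 3252.0 s = 79670 C.
n(e⁻) = Q/F = 79670 / 96500 = 0.8256 mol.
4 electrons are transferred per O₂ molecule, so n(O₂) = 0.8256 / 4 = 0.2064 mol.
V = nRT/P = (0.2064 × 8.314 × 322) / (154 × 10³ Pa) = 0.00359 m³ = 3.59 L.

3.59 L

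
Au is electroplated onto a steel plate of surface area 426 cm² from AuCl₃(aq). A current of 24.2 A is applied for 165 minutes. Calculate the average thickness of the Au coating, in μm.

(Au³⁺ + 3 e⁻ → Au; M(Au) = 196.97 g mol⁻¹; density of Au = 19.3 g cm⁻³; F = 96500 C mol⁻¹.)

Q = I·t = 24.20 × 9900.0 = 239600 C; n(e⁻) = 2.483 mol.
n(Au) = n(e⁻)/3 = 0.8276 mol, so m = 0.8276 × 196.97 = 163.0 g.
Volume = m/ρ = 163.0 / 19.3 = 8.446 cm³.
Thickness = V/A = 8.446 / 426 = 0.0198 cm = 198 μm.

198 μm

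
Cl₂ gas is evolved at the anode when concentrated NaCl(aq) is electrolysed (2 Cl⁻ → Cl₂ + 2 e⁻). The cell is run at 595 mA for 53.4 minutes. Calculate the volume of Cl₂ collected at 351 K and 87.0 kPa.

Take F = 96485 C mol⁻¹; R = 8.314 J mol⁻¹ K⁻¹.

0.331 L

Q = I·t = 0.5950 A × 3204.0 s = 1906 C.
n(e⁻) = Q/F = 1906 / 96485 = 0.01976 mol.
2 electrons are transferred per Cl₂ molecule, so n(Cl₂) = 0.01976 / 2 = 0.009879 mol.
V = nRT/P = (0.009879 × 8.314 × 351) / (87.0 × 10³ Pa) = 3.31 × 10⁻⁴ m³ = 0.331 L.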